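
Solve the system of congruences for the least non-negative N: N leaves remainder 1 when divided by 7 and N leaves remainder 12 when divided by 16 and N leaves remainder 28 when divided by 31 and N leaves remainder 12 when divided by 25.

51612

Combine the congruences pairwise.
From N ≡ 1 (mod 7) write N = 1 + 7t. Substituting into N ≡ 12 (mod 16) gives 7t ≡ 11 (mod 16), and since 7⁻¹ ≡ 7 (mod 16), t ≡ 13. Hence N ≡ 1 + 7·13 = 92 (mod 112).
From N ≡ 92 (mod 112) write N = 92 + 112t. Substituting into N ≡ 28 (mod 31) gives 112t ≡ 29 (mod 31), and since 19⁻¹ ≡ 18 (mod 31), t ≡ 26. Hence N ≡ 92 + 112·26 = 3004 (mod 3472).
From N ≡ 3004 (mod 3472) write N = 3004 + 3472t. Substituting into N ≡ 12 (mod 25) gives 3472t ≡ 8 (mod 25), and since 22⁻¹ ≡ 8 (mod 25), t ≡ 14. Hence N ≡ 3004 + 3472·14 = 51612 (mod 86800).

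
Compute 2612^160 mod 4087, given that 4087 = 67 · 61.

1

Mod 67: 2612 ≡ 66; by Fermat, exponent reduces to 160 mod 66 = 28; 66^28 ≡ 1 (mod 67).
Mod 61: 2612 ≡ 50; by Fermat, exponent reduces to 160 mod 60 = 40; 50^40 ≡ 1 (mod 61).
Combine by CRT: x ≡ 1 (mod 67), x ≡ 1 (mod 61) ⇒ x ≡ 1 (mod 4087).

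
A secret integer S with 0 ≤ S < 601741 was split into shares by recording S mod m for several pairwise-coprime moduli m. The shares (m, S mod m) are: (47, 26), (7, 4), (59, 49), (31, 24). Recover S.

149909

The moduli are pairwise coprime; N = 47·7·59·31 = 601741.
N/47 = 12803; 12803 ≡ 19 (mod 47); 19·5 ≡ 1, so inverse 5.
N/7 = 85963; 85963 ≡ 3 (mod 7); 3·5 ≡ 1, so inverse 5.
N/59 = 10199; 10199 ≡ 51 (mod 59); 51·22 ≡ 1, so inverse 22.
N/31 = 19411; 19411 ≡ 5 (mod 31); 5·25 ≡ 1, so inverse 25.
S ≡ 26·12803·5 + 4·85963·5 + 49·10199·22 + 24·19411·25 = 26024772.
26024772 mod 601741 = 149909.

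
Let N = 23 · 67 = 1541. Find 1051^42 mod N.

Mod 23: 1051 ≡ 16; by Fermat, exponent reduces to 42 mod 22 = 20; 16^20 ≡ 8 (mod 23).
Mod 67: 1051 ≡ 46; 46^42 ≡ 25 (mod 67).
Combine by CRT: x ≡ 8 (mod 23), x ≡ 25 (mod 67) ⇒ x ≡ 1365 (mod 1541).

1365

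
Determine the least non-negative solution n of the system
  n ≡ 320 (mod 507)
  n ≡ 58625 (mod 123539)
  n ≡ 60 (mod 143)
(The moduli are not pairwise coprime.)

799859

gcd(507, 123539) = 169 and 169 | (58625 − 320), so the pair is consistent; merging gives n ≡ 58625 (mod 370617), where 370617 = lcm(507, 123539).
gcd(370617, 143) = 13 and 13 | (60 − 58625), so the pair is consistent; merging gives n ≡ 799859 (mod 4076787), where 4076787 = lcm(370617, 143).
The solution is unique modulo lcm(507, 123539, 143) = 4076787.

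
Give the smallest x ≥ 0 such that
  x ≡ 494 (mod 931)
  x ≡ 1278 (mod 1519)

Combine the congruences pairwise.
gcd(931, 1519) = 49 and 49 | (1278 − 494), so the pair is consistent; merging gives x ≡ 8873 (mod 28861), where 28861 = lcm(931, 1519).
The solution is unique modulo lcm(931, 1519) = 28861.

8873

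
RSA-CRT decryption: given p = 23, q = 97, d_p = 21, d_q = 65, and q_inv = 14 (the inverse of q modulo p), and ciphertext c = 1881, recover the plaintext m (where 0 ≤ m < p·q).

m₁ = c^(d_p) mod p: c ≡ 18 (mod 23), and 18^21 mod 23 = 9.
m₂ = c^(d_q) mod q: c ≡ 38 (mod 97), and 38^65 mod 97 = 87.
h = q_inv·(m₁ − m₂) mod p = 14·(9 − 87) mod 23 = 12.
m = m₂ + h·q = 87 + 12·97 = 1251.

1251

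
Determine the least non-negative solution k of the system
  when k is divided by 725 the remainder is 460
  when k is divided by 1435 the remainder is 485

gcd(725, 1435) = 5 and 5 | (485 − 460), so the pair is consistent; merging gives k ≡ 72235 (mod 208075), where 208075 = lcm(725, 1435).
The solution is unique modulo lcm(725, 1435) = 208075.

72235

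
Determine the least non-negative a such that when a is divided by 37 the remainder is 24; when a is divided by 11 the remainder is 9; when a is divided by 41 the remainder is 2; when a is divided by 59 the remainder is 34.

From a ≡ 24 (mod 37) write a = 24 + 37t. Substituting into a ≡ 9 (mod 11) gives 37t ≡ 7 (mod 11), and since 4⁻¹ ≡ 3 (mod 11), t ≡ 10. Hence a ≡ 24 + 37·10 = 394 (mod 407).
From a ≡ 394 (mod 407) write a = 394 + 407t. Substituting into a ≡ 2 (mod 41) gives 407t ≡ 18 (mod 41), and since 38⁻¹ ≡ 27 (mod 41), t ≡ 35. Hence a ≡ 394 + 407·35 = 14639 (mod 16687).
From a ≡ 14639 (mod 16687) write a = 14639 + 16687t. Substituting into a ≡ 34 (mod 59) gives 16687t ≡ 27 (mod 59), and since 49⁻¹ ≡ 53 (mod 59), t ≡ 15. Hence a ≡ 14639 + 16687·15 = 264944 (mod 984533).

264944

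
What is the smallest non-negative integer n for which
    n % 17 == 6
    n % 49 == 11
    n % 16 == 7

1383

From n ≡ 6 (mod 17) write n = 6 + 17t. Substituting into n ≡ 11 (mod 49) gives 17t ≡ 5 (mod 49), and since 17⁻¹ ≡ 26 (mod 49), t ≡ 32. Hence n ≡ 6 + 17·32 = 550 (mod 833).
From n ≡ 550 (mod 833) write n = 550 + 833t. Substituting into n ≡ 7 (mod 16) gives 833t ≡ 1 (mod 16), and since 1⁻¹ ≡ 1 (mod 16), t ≡ 1. Hence n ≡ 550 + 833·1 = 1383 (mod 13328).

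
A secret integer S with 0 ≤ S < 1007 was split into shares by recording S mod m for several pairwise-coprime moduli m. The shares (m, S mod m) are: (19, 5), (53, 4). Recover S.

From S ≡ 5 (mod 19) write S = 5 + 19t. Substituting into S ≡ 4 (mod 53) gives 19t ≡ 52 (mod 53), and since 19⁻¹ ≡ 14 (mod 53), t ≡ 39. Hence S ≡ 5 + 19·39 = 746 (mod 1007).

746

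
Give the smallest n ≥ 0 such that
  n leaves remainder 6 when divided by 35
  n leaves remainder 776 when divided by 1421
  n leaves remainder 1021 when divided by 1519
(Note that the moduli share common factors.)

gcd(35, 1421) = 7 and 7 | (776 − 6), so the pair is consistent; merging gives n ≡ 776 (mod 7105), where 7105 = lcm(35, 1421).
gcd(7105, 1519) = 49 and 49 | (1021 − 776), so the pair is consistent; merging gives n ≡ 107351 (mod 220255), where 220255 = lcm(7105, 1519).
The solution is unique modulo lcm(35, 1421, 1519) = 220255.

107351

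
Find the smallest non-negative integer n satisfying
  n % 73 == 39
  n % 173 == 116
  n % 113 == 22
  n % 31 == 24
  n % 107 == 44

4420901282

The moduli are pairwise coprime; M = 73·173·113·31·107 = 4733614409.
M/73 = 64844033; 64844033 ≡ 31 (mod 73); 31·33 ≡ 1, so inverse 33.
M/173 = 27361933; 27361933 ≡ 80 (mod 173); 80·93 ≡ 1, so inverse 93.
M/113 = 41890393; 41890393 ≡ 50 (mod 113); 50·52 ≡ 1, so inverse 52.
M/31 = 152697239; 152697239 ≡ 12 (mod 31); 12·13 ≡ 1, so inverse 13.
M/107 = 44239387; 44239387 ≡ 23 (mod 107); 23·14 ≡ 1, so inverse 14.
n ≡ 39·64844033·33 + 116·27361933·93 + 22·41890393·52 + 24·152697239·13 + 44·44239387·14 = 501450414227.
501450414227 mod 4733614409 = 4420901282.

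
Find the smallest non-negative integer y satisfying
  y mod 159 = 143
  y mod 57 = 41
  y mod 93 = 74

6026

gcd(159, 57) = 3 and 3 | (41 − 143), so the pair is consistent; merging gives y ≡ 3005 (mod 3021), where 3021 = lcm(159, 57).
gcd(3021, 93) = 3 and 3 | (74 − 3005), so the pair is consistent; merging gives y ≡ 6026 (mod 93651), where 93651 = lcm(3021, 93).
The solution is unique modulo lcm(159, 57, 93) = 93651.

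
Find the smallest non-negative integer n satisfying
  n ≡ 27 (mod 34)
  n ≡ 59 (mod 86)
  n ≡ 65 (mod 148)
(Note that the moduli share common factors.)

gcd(34, 86) = 2 and 2 | (59 − 27), so the pair is consistent; merging gives n ≡ 231 (mod 1462), where 1462 = lcm(34, 86).
gcd(1462, 148) = 2 and 2 | (65 − 231), so the pair is consistent; merging gives n ≡ 1693 (mod 108188), where 108188 = lcm(1462, 148).
The solution is unique modulo lcm(34, 86, 148) = 108188.

1693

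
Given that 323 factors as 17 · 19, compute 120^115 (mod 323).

256

Mod 17: 120 ≡ 1; by Fermat, exponent reduces to 115 mod 16 = 3; 1^3 ≡ 1 (mod 17).
Mod 19: 120 ≡ 6; by Fermat, exponent reduces to 115 mod 18 = 7; 6^7 ≡ 9 (mod 19).
Combine by CRT: x ≡ 1 (mod 17), x ≡ 9 (mod 19) ⇒ x ≡ 256 (mod 323).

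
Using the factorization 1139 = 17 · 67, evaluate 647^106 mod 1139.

Mod 17: 647 ≡ 1; by Fermat, exponent reduces to 106 mod 16 = 10; 1^10 ≡ 1 (mod 17).
Mod 67: 647 ≡ 44; by Fermat, exponent reduces to 106 mod 66 = 40; 44^40 ≡ 17 (mod 67).
Combine by CRT: x ≡ 1 (mod 17), x ≡ 17 (mod 67) ⇒ x ≡ 1089 (mod 1139).

1089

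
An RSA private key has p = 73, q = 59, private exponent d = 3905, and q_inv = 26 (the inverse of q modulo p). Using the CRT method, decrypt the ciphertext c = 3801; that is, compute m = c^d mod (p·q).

166

d_p = d mod (p−1) = 3905 mod 72 = 17; d_q = d mod (q−1) = 19.
m₁ = c^(d_p) mod p: c ≡ 5 (mod 73), and 5^17 mod 73 = 20.
m₂ = c^(d_q) mod q: c ≡ 25 (mod 59), and 25^19 mod 59 = 48.
h = q_inv·(m₁ − m₂) mod p = 26·(20 − 48) mod 73 = 2.
m = m₂ + h·q = 48 + 2·59 = 166.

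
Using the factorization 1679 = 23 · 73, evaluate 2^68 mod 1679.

1200

Mod 23: 2 ≡ 2; by Fermat, exponent reduces to 68 mod 22 = 2; 2^2 ≡ 4 (mod 23).
Mod 73: 2 ≡ 2; 2^68 ≡ 32 (mod 73).
Combine by CRT: x ≡ 4 (mod 23), x ≡ 32 (mod 73) ⇒ x ≡ 1200 (mod 1679).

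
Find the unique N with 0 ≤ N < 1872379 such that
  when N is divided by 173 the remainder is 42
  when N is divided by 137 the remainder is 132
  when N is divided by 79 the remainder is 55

From N ≡ 42 (mod 173) write N = 42 + 173t. Substituting into N ≡ 132 (mod 137) gives 173t ≡ 90 (mod 137), and since 36⁻¹ ≡ 118 (mod 137), t ≡ 71. Hence N ≡ 42 + 173·71 = 12325 (mod 23701).
From N ≡ 12325 (mod 23701) write N = 12325 + 23701t. Substituting into N ≡ 55 (mod 79) gives 23701t ≡ 54 (mod 79), and since 1⁻¹ ≡ 1 (mod 79), t ≡ 54. Hence N ≡ 12325 + 23701·54 = 1292179 (mod 1872379).

1292179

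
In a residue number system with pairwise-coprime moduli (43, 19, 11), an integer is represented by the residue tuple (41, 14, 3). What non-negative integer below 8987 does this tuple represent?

Combine the congruences pairwise.
From x ≡ 41 (mod 43) write x = 41 + 43t. Substituting into x ≡ 14 (mod 19) gives 43t ≡ 11 (mod 19), and since 5⁻¹ ≡ 4 (mod 19), t ≡ 6. Hence x ≡ 41 + 43·6 = 299 (mod 817).
From x ≡ 299 (mod 817) write x = 299 + 817t. Substituting into x ≡ 3 (mod 11) gives 817t ≡ 1 (mod 11), and since 3⁻¹ ≡ 4 (mod 11), t ≡ 4. Hence x ≡ 299 + 817·4 = 3567 (mod 8987).

3567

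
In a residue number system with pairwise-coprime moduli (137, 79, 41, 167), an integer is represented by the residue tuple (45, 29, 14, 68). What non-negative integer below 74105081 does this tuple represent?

The moduli are pairwise coprime; N = 137·79·41·167 = 74105081.
N/137 = 540913; 540913 ≡ 37 (mod 137); 37·100 ≡ 1, so inverse 100.
N/79 = 938039; 938039 ≡ 72 (mod 79); 72·45 ≡ 1, so inverse 45.
N/41 = 1807441; 1807441 ≡ 38 (mod 41); 38·27 ≡ 1, so inverse 27.
N/167 = 443743; 443743 ≡ 24 (mod 167); 24·7 ≡ 1, so inverse 7.
x ≡ 45·540913·100 + 29·938039·45 + 14·1807441·27 + 68·443743·7 = 4552683761.
4552683761 mod 74105081 = 32273820.

32273820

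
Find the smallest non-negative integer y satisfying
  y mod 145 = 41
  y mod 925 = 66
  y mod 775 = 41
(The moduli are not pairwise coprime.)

gcd(145, 925) = 5 and 5 | (66 − 41), so the pair is consistent; merging gives y ≡ 16716 (mod 26825), where 26825 = lcm(145, 925).
gcd(26825, 775) = 25 and 25 | (41 − 16716), so the pair is consistent; merging gives y ≡ 606866 (mod 831575), where 831575 = lcm(26825, 775).
The solution is unique modulo lcm(145, 925, 775) = 831575.

606866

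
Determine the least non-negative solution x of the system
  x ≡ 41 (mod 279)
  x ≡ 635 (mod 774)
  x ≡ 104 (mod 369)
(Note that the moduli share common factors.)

76487

Combine the congruences pairwise.
gcd(279, 774) = 9 and 9 | (635 − 41), so the pair is consistent; merging gives x ≡ 4505 (mod 23994), where 23994 = lcm(279, 774).
gcd(23994, 369) = 9 and 9 | (104 − 4505), so the pair is consistent; merging gives x ≡ 76487 (mod 983754), where 983754 = lcm(23994, 369).
The solution is unique modulo lcm(279, 774, 369) = 983754.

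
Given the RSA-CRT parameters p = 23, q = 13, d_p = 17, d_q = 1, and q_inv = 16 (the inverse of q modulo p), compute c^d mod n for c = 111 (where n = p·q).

228

m₁ = c^(d_p) mod p: c ≡ 19 (mod 23), and 19^17 mod 23 = 21.
m₂ = c^(d_q) mod q: c ≡ 7 (mod 13), and 7^1 mod 13 = 7.
h = q_inv·(m₁ − m₂) mod p = 16·(21 − 7) mod 23 = 17.
m = m₂ + h·q = 7 + 17·13 = 228.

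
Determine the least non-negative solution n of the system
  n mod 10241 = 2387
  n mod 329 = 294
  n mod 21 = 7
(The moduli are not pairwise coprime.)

534919

Combine the congruences pairwise.
gcd(10241, 329) = 7 and 7 | (294 − 2387), so the pair is consistent; merging gives n ≡ 53592 (mod 481327), where 481327 = lcm(10241, 329).
gcd(481327, 21) = 7 and 7 | (7 − 53592), so the pair is consistent; merging gives n ≡ 534919 (mod 1443981), where 1443981 = lcm(481327, 21).
The solution is unique modulo lcm(10241, 329, 21) = 1443981.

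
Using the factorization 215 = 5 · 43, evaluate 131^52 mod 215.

121

Mod 5: 131 ≡ 1; since 4 | 52, by Fermat 1^52 ≡ 1 (mod 5).
Mod 43: 131 ≡ 2; by Fermat, exponent reduces to 52 mod 42 = 10; 2^10 ≡ 35 (mod 43).
Combine by CRT: x ≡ 1 (mod 5), x ≡ 35 (mod 43) ⇒ x ≡ 121 (mod 215).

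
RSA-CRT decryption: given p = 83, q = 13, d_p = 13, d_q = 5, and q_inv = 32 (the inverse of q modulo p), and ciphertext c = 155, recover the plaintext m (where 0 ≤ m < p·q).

935

m₁ = c^(d_p) mod p: c ≡ 72 (mod 83), and 72^13 mod 83 = 22.
m₂ = c^(d_q) mod q: c ≡ 12 (mod 13), and 12^5 mod 13 = 12.
h = q_inv·(m₁ − m₂) mod p = 32·(22 − 12) mod 83 = 71.
m = m₂ + h·q = 12 + 71·13 = 935.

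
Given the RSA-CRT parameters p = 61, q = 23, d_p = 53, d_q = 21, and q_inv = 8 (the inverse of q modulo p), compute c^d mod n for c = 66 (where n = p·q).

751

m₁ = c^(d_p) mod p: c ≡ 5 (mod 61), and 5^53 mod 61 = 19.
m₂ = c^(d_q) mod q: c ≡ 20 (mod 23), and 20^21 mod 23 = 15.
h = q_inv·(m₁ − m₂) mod p = 8·(19 − 15) mod 61 = 32.
m = m₂ + h·q = 15 + 32·23 = 751.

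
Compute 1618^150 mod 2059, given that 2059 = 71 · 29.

Mod 71: 1618 ≡ 56; by Fermat, exponent reduces to 150 mod 70 = 10; 56^10 ≡ 48 (mod 71).
Mod 29: 1618 ≡ 23; by Fermat, exponent reduces to 150 mod 28 = 10; 23^10 ≡ 16 (mod 29).
Combine by CRT: x ≡ 48 (mod 71), x ≡ 16 (mod 29) ⇒ x ≡ 190 (mod 2059).

190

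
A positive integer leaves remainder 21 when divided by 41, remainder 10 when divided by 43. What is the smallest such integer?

1128

Combine the congruences pairwise.
From k ≡ 21 (mod 41) write k = 21 + 41t. Substituting into k ≡ 10 (mod 43) gives 41t ≡ 32 (mod 43), and since 41⁻¹ ≡ 21 (mod 43), t ≡ 27. Hence k ≡ 21 + 41·27 = 1128 (mod 1763).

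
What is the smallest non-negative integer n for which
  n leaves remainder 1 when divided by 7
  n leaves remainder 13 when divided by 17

From n ≡ 1 (mod 7) write n = 1 + 7t. Substituting into n ≡ 13 (mod 17) gives 7t ≡ 12 (mod 17), and since 7⁻¹ ≡ 5 (mod 17), t ≡ 9. Hence n ≡ 1 + 7·9 = 64 (mod 119).

64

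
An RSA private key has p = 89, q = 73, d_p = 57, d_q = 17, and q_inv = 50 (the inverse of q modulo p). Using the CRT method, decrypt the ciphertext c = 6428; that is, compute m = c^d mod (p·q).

m₁ = c^(d_p) mod p: c ≡ 20 (mod 89), and 20^57 mod 89 = 17.
m₂ = c^(d_q) mod q: c ≡ 4 (mod 73), and 4^17 mod 73 = 55.
h = q_inv·(m₁ − m₂) mod p = 50·(17 − 55) mod 89 = 58.
m = m₂ + h·q = 55 + 58·73 = 4289.

4289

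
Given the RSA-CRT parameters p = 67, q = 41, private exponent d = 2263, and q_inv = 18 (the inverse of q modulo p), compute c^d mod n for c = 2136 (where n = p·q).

d_p = d mod (p−1) = 2263 mod 66 = 19; d_q = d mod (q−1) = 23.
m₁ = c^(d_p) mod p: c ≡ 59 (mod 67), and 59^19 mod 67 = 14.
m₂ = c^(d_q) mod q: c ≡ 4 (mod 41), and 4^23 mod 41 = 23.
h = q_inv·(m₁ − m₂) mod p = 18·(14 − 23) mod 67 = 39.
m = m₂ + h·q = 23 + 39·41 = 1622.

1622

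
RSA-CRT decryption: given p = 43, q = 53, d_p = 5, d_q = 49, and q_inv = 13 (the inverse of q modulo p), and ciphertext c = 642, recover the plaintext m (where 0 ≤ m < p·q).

1047

m₁ = c^(d_p) mod p: c ≡ 40 (mod 43), and 40^5 mod 43 = 15.
m₂ = c^(d_q) mod q: c ≡ 6 (mod 53), and 6^49 mod 53 = 40.
h = q_inv·(m₁ − m₂) mod p = 13·(15 − 40) mod 43 = 19.
m = m₂ + h·q = 40 + 19·53 = 1047.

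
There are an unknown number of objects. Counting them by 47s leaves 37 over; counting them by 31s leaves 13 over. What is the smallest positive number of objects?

695

Combine the congruences pairwise.
From N ≡ 37 (mod 47) write N = 37 + 47t. Substituting into N ≡ 13 (mod 31) gives 47t ≡ 7 (mod 31), and since 16⁻¹ ≡ 2 (mod 31), t ≡ 14. Hence N ≡ 37 + 47·14 = 695 (mod 1457).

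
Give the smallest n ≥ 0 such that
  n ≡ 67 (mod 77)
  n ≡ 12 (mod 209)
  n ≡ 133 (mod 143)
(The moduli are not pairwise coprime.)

8999

Combine the congruences pairwise.
gcd(77, 209) = 11 and 11 | (12 − 67), so the pair is consistent; merging gives n ≡ 221 (mod 1463), where 1463 = lcm(77, 209).
gcd(1463, 143) = 11 and 11 | (133 − 221), so the pair is consistent; merging gives n ≡ 8999 (mod 19019), where 19019 = lcm(1463, 143).
The solution is unique modulo lcm(77, 209, 143) = 19019.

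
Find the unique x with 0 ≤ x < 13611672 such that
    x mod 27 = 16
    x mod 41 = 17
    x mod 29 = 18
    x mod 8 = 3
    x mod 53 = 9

8063323

The moduli are pairwise coprime; N = 27·41·29·8·53 = 13611672.
N/27 = 504136; 504136 ≡ 19 (mod 27); 19·10 ≡ 1, so inverse 10.
N/41 = 331992; 331992 ≡ 15 (mod 41); 15·11 ≡ 1, so inverse 11.
N/29 = 469368; 469368 ≡ 3 (mod 29); 3·10 ≡ 1, so inverse 10.
N/8 = 1701459; 1701459 ≡ 3 (mod 8); 3·3 ≡ 1, so inverse 3.
N/53 = 256824; 256824 ≡ 39 (mod 53); 39·34 ≡ 1, so inverse 34.
x ≡ 16·504136·10 + 17·331992·11 + 18·469368·10 + 3·1701459·3 + 9·256824·34 = 321131779.
321131779 mod 13611672 = 8063323.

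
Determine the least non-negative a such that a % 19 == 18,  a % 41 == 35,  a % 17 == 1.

From a ≡ 18 (mod 19) write a = 18 + 19t. Substituting into a ≡ 35 (mod 41) gives 19t ≡ 17 (mod 41), and since 19⁻¹ ≡ 13 (mod 41), t ≡ 16. Hence a ≡ 18 + 19·16 = 322 (mod 779).
From a ≡ 322 (mod 779) write a = 322 + 779t. Substituting into a ≡ 1 (mod 17) gives 779t ≡ 2 (mod 17), and since 14⁻¹ ≡ 11 (mod 17), t ≡ 5. Hence a ≡ 322 + 779·5 = 4217 (mod 13243).

4217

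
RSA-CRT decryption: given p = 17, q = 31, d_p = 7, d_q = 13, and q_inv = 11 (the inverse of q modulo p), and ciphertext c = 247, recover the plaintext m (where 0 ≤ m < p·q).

m₁ = c^(d_p) mod p: c ≡ 9 (mod 17), and 9^7 mod 17 = 2.
m₂ = c^(d_q) mod q: c ≡ 30 (mod 31), and 30^13 mod 31 = 30.
h = q_inv·(m₁ − m₂) mod p = 11·(2 − 30) mod 17 = 15.
m = m₂ + h·q = 30 + 15·31 = 495.

495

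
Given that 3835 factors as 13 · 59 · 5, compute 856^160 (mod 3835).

926

Mod 13: 856 ≡ 11; by Fermat, exponent reduces to 160 mod 12 = 4; 11^4 ≡ 3 (mod 13).
Mod 59: 856 ≡ 30; by Fermat, exponent reduces to 160 mod 58 = 44; 30^44 ≡ 41 (mod 59).
Mod 5: 856 ≡ 1; since 4 | 160, by Fermat 1^160 ≡ 1 (mod 5).
Combine by CRT: x ≡ 3 (mod 13), x ≡ 41 (mod 59), x ≡ 1 (mod 5) ⇒ x ≡ 926 (mod 3835).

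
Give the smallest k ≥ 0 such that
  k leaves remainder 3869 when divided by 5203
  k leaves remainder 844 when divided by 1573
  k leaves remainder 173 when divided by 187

Combine the congruences pairwise.
gcd(5203, 1573) = 121 and 121 | (844 − 3869), so the pair is consistent; merging gives k ≡ 55899 (mod 67639), where 67639 = lcm(5203, 1573).
gcd(67639, 187) = 11 and 11 | (173 − 55899), so the pair is consistent; merging gives k ≡ 55899 (mod 1149863), where 1149863 = lcm(67639, 187).
The solution is unique modulo lcm(5203, 1573, 187) = 1149863.

55899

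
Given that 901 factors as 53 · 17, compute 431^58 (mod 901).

Mod 53: 431 ≡ 7; by Fermat, exponent reduces to 58 mod 52 = 6; 7^6 ≡ 42 (mod 53).
Mod 17: 431 ≡ 6; by Fermat, exponent reduces to 58 mod 16 = 10; 6^10 ≡ 15 (mod 17).
Combine by CRT: x ≡ 42 (mod 53), x ≡ 15 (mod 17) ⇒ x ≡ 678 (mod 901).

678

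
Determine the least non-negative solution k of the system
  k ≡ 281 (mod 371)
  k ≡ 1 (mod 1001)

gcd(371, 1001) = 7 and 7 | (1 − 281), so the pair is consistent; merging gives k ≡ 24025 (mod 53053), where 53053 = lcm(371, 1001).
The solution is unique modulo lcm(371, 1001) = 53053.

24025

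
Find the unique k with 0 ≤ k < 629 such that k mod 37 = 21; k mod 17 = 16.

Combine the congruences pairwise.
From k ≡ 21 (mod 37) write k = 21 + 37t. Substituting into k ≡ 16 (mod 17) gives 37t ≡ 12 (mod 17), and since 3⁻¹ ≡ 6 (mod 17), t ≡ 4. Hence k ≡ 21 + 37·4 = 169 (mod 629).

169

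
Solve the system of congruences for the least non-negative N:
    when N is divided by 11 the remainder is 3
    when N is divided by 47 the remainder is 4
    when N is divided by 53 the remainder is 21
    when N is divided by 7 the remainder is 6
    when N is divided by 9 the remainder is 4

The moduli are pairwise coprime; M = 11·47·53·7·9 = 1726263.
M/11 = 156933; 156933 ≡ 7 (mod 11); 7·8 ≡ 1, so inverse 8.
M/47 = 36729; 36729 ≡ 22 (mod 47); 22·15 ≡ 1, so inverse 15.
M/53 = 32571; 32571 ≡ 29 (mod 53); 29·11 ≡ 1, so inverse 11.
M/7 = 246609; 246609 ≡ 6 (mod 7); 6·6 ≡ 1, so inverse 6.
M/9 = 191807; 191807 ≡ 8 (mod 9); 8·8 ≡ 1, so inverse 8.
N ≡ 3·156933·8 + 4·36729·15 + 21·32571·11 + 6·246609·6 + 4·191807·8 = 28509781.
28509781 mod 1726263 = 889573.

889573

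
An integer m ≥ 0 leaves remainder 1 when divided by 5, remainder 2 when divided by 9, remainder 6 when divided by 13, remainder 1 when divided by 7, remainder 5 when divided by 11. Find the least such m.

From m ≡ 1 (mod 5) write m = 1 + 5t. Substituting into m ≡ 2 (mod 9) gives 5t ≡ 1 (mod 9), and since 5⁻¹ ≡ 2 (mod 9), t ≡ 2. Hence m ≡ 1 + 5·2 = 11 (mod 45).
From m ≡ 11 (mod 45) write m = 11 + 45t. Substituting into m ≡ 6 (mod 13) gives 45t ≡ 8 (mod 13), and since 6⁻¹ ≡ 11 (mod 13), t ≡ 10. Hence m ≡ 11 + 45·10 = 461 (mod 585).
From m ≡ 461 (mod 585) write m = 461 + 585t. Substituting into m ≡ 1 (mod 7) gives 585t ≡ 2 (mod 7), and since 4⁻¹ ≡ 2 (mod 7), t ≡ 4. Hence m ≡ 461 + 585·4 = 2801 (mod 4095).
From m ≡ 2801 (mod 4095) write m = 2801 + 4095t. Substituting into m ≡ 5 (mod 11) gives 4095t ≡ 9 (mod 11), and since 3⁻¹ ≡ 4 (mod 11), t ≡ 3. Hence m ≡ 2801 + 4095·3 = 15086 (mod 45045).

15086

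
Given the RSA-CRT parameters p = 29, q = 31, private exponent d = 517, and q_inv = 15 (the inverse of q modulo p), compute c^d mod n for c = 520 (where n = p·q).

189

d_p = d mod (p−1) = 517 mod 28 = 13; d_q = d mod (q−1) = 7.
m₁ = c^(d_p) mod p: c ≡ 27 (mod 29), and 27^13 mod 29 = 15.
m₂ = c^(d_q) mod q: c ≡ 24 (mod 31), and 24^7 mod 31 = 3.
h = q_inv·(m₁ − m₂) mod p = 15·(15 − 3) mod 29 = 6.
m = m₂ + h·q = 3 + 6·31 = 189.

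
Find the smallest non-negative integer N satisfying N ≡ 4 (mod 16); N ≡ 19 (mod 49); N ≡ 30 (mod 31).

10260

From N ≡ 4 (mod 16) write N = 4 + 16t. Substituting into N ≡ 19 (mod 49) gives 16t ≡ 15 (mod 49), and since 16⁻¹ ≡ 46 (mod 49), t ≡ 4. Hence N ≡ 4 + 16·4 = 68 (mod 784).
From N ≡ 68 (mod 784) write N = 68 + 784t. Substituting into N ≡ 30 (mod 31) gives 784t ≡ 24 (mod 31), and since 9⁻¹ ≡ 7 (mod 31), t ≡ 13. Hence N ≡ 68 + 784·13 = 10260 (mod 24304).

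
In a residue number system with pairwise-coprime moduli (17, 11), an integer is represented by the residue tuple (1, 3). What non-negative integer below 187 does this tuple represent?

69

From x ≡ 1 (mod 17) write x = 1 + 17t. Substituting into x ≡ 3 (mod 11) gives 17t ≡ 2 (mod 11), and since 6⁻¹ ≡ 2 (mod 11), t ≡ 4. Hence x ≡ 1 + 17·4 = 69 (mod 187).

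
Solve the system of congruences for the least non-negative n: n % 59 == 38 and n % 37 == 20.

Combine the congruences pairwise.
From n ≡ 38 (mod 59) write n = 38 + 59t. Substituting into n ≡ 20 (mod 37) gives 59t ≡ 19 (mod 37), and since 22⁻¹ ≡ 32 (mod 37), t ≡ 16. Hence n ≡ 38 + 59·16 = 982 (mod 2183).

982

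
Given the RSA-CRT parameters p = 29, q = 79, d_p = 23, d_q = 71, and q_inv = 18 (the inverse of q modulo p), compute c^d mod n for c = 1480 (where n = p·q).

1335

m₁ = c^(d_p) mod p: c ≡ 1 (mod 29), and 1^23 mod 29 = 1.
m₂ = c^(d_q) mod q: c ≡ 58 (mod 79), and 58^71 mod 79 = 71.
h = q_inv·(m₁ − m₂) mod p = 18·(1 − 71) mod 29 = 16.
m = m₂ + h·q = 71 + 16·79 = 1335.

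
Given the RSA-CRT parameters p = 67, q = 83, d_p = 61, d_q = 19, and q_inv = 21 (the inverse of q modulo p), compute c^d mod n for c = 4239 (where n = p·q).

605

m₁ = c^(d_p) mod p: c ≡ 18 (mod 67), and 18^61 mod 67 = 2.
m₂ = c^(d_q) mod q: c ≡ 6 (mod 83), and 6^19 mod 83 = 24.
h = q_inv·(m₁ − m₂) mod p = 21·(2 − 24) mod 67 = 7.
m = m₂ + h·q = 24 + 7·83 = 605.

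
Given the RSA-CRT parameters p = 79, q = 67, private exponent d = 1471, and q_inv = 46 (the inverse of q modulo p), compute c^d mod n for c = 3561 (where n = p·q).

3155

d_p = d mod (p−1) = 1471 mod 78 = 67; d_q = d mod (q−1) = 19.
m₁ = c^(d_p) mod p: c ≡ 6 (mod 79), and 6^67 mod 79 = 74.
m₂ = c^(d_q) mod q: c ≡ 10 (mod 67), and 10^19 mod 67 = 6.
h = q_inv·(m₁ − m₂) mod p = 46·(74 − 6) mod 79 = 47.
m = m₂ + h·q = 6 + 47·67 = 3155.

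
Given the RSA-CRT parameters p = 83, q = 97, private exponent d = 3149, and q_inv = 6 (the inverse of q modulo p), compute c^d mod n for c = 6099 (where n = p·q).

5459

d_p = d mod (p−1) = 3149 mod 82 = 33; d_q = d mod (q−1) = 77.
m₁ = c^(d_p) mod p: c ≡ 40 (mod 83), and 40^33 mod 83 = 64.
m₂ = c^(d_q) mod q: c ≡ 85 (mod 97), and 85^77 mod 97 = 27.
h = q_inv·(m₁ − m₂) mod p = 6·(64 − 27) mod 83 = 56.
m = m₂ + h·q = 27 + 56·97 = 5459.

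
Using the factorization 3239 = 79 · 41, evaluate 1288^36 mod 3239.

2450

Mod 79: 1288 ≡ 24; 24^36 ≡ 1 (mod 79).
Mod 41: 1288 ≡ 17; 17^36 ≡ 31 (mod 41).
Combine by CRT: x ≡ 1 (mod 79), x ≡ 31 (mod 41) ⇒ x ≡ 2450 (mod 3239).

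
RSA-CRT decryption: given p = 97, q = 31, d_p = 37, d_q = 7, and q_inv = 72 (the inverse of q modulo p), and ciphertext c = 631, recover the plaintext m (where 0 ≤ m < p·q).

m₁ = c^(d_p) mod p: c ≡ 49 (mod 97), and 49^37 mod 97 = 11.
m₂ = c^(d_q) mod q: c ≡ 11 (mod 31), and 11^7 mod 31 = 13.
h = q_inv·(m₁ − m₂) mod p = 72·(11 − 13) mod 97 = 50.
m = m₂ + h·q = 13 + 50·31 = 1563.

1563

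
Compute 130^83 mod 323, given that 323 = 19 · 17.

Mod 19: 130 ≡ 16; by Fermat, exponent reduces to 83 mod 18 = 11; 16^11 ≡ 9 (mod 19).
Mod 17: 130 ≡ 11; by Fermat, exponent reduces to 83 mod 16 = 3; 11^3 ≡ 5 (mod 17).
Combine by CRT: x ≡ 9 (mod 19), x ≡ 5 (mod 17) ⇒ x ≡ 294 (mod 323).

294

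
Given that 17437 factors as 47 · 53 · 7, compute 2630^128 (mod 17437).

Mod 47: 2630 ≡ 45; by Fermat, exponent reduces to 128 mod 46 = 36; 45^36 ≡ 14 (mod 47).
Mod 53: 2630 ≡ 33; by Fermat, exponent reduces to 128 mod 52 = 24; 33^24 ≡ 42 (mod 53).
Mod 7: 2630 ≡ 5; by Fermat, exponent reduces to 128 mod 6 = 2; 5^2 ≡ 4 (mod 7).
Combine by CRT: x ≡ 14 (mod 47), x ≡ 42 (mod 53), x ≡ 4 (mod 7) ⇒ x ≡ 13080 (mod 17437).

13080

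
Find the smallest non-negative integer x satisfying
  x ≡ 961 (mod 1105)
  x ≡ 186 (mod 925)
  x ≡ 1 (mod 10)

376661

gcd(1105, 925) = 5 and 5 | (186 − 961), so the pair is consistent; merging gives x ≡ 172236 (mod 204425), where 204425 = lcm(1105, 925).
gcd(204425, 10) = 5 and 5 | (1 − 172236), so the pair is consistent; merging gives x ≡ 376661 (mod 408850), where 408850 = lcm(204425, 10).
The solution is unique modulo lcm(1105, 925, 10) = 408850.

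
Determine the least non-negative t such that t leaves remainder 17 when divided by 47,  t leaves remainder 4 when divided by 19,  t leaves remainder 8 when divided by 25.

8383

The moduli are pairwise coprime; N = 47·19·25 = 22325.
N/47 = 475; 475 ≡ 5 (mod 47); 5·19 ≡ 1, so inverse 19.
N/19 = 1175; 1175 ≡ 16 (mod 19); 16·6 ≡ 1, so inverse 6.
N/25 = 893; 893 ≡ 18 (mod 25); 18·7 ≡ 1, so inverse 7.
t ≡ 17·475·19 + 4·1175·6 + 8·893·7 = 231633.
231633 mod 22325 = 8383.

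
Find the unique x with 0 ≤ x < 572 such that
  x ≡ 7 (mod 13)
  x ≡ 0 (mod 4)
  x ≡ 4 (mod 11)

488

The moduli are pairwise coprime; N = 13·4·11 = 572.
N/13 = 44; 44 ≡ 5 (mod 13); 5·8 ≡ 1, so inverse 8.
N/4 = 143; 143 ≡ 3 (mod 4); 3·3 ≡ 1, so inverse 3.
N/11 = 52; 52 ≡ 8 (mod 11); 8·7 ≡ 1, so inverse 7.
x ≡ 7·44·8 + 0·143·3 + 4·52·7 = 3920.
3920 mod 572 = 488.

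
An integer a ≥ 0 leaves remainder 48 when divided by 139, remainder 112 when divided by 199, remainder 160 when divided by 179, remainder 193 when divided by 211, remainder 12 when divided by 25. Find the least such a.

7511379487

From a ≡ 48 (mod 139) write a = 48 + 139t. Substituting into a ≡ 112 (mod 199) gives 139t ≡ 64 (mod 199), and since 139⁻¹ ≡ 63 (mod 199), t ≡ 52. Hence a ≡ 48 + 139·52 = 7276 (mod 27661).
From a ≡ 7276 (mod 27661) write a = 7276 + 27661t. Substituting into a ≡ 160 (mod 179) gives 27661t ≡ 44 (mod 179), and since 95⁻¹ ≡ 49 (mod 179), t ≡ 8. Hence a ≡ 7276 + 27661·8 = 228564 (mod 4951319).
From a ≡ 228564 (mod 4951319) write a = 228564 + 4951319t. Substituting into a ≡ 193 (mod 211) gives 4951319t ≡ 142 (mod 211), and since 204⁻¹ ≡ 30 (mod 211), t ≡ 40. Hence a ≡ 228564 + 4951319·40 = 198281324 (mod 1044728309).
From a ≡ 198281324 (mod 1044728309) write a = 198281324 + 1044728309t. Substituting into a ≡ 12 (mod 25) gives 1044728309t ≡ 13 (mod 25), and since 9⁻¹ ≡ 14 (mod 25), t ≡ 7. Hence a ≡ 198281324 + 1044728309·7 = 7511379487 (mod 26118207725).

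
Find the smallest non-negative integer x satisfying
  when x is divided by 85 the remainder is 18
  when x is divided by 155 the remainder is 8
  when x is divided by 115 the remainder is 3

gcd(85, 155) = 5 and 5 | (8 − 18), so the pair is consistent; merging gives x ≡ 783 (mod 2635), where 2635 = lcm(85, 155).
gcd(2635, 115) = 5 and 5 | (3 − 783), so the pair is consistent; merging gives x ≡ 24498 (mod 60605), where 60605 = lcm(2635, 115).
The solution is unique modulo lcm(85, 155, 115) = 60605.

24498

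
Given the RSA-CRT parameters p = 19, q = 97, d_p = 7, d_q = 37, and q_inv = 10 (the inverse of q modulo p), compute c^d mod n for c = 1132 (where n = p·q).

1189

m₁ = c^(d_p) mod p: c ≡ 11 (mod 19), and 11^7 mod 19 = 11.
m₂ = c^(d_q) mod q: c ≡ 65 (mod 97), and 65^37 mod 97 = 25.
h = q_inv·(m₁ − m₂) mod p = 10·(11 − 25) mod 19 = 12.
m = m₂ + h·q = 25 + 12·97 = 1189.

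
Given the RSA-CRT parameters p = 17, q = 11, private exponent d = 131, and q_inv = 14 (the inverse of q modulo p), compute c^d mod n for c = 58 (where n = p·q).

3

d_p = d mod (p−1) = 131 mod 16 = 3; d_q = d mod (q−1) = 1.
m₁ = c^(d_p) mod p: c ≡ 7 (mod 17), and 7^3 mod 17 = 3.
m₂ = c^(d_q) mod q: c ≡ 3 (mod 11), and 3^1 mod 11 = 3.
h = q_inv·(m₁ − m₂) mod p = 14·(3 − 3) mod 17 = 0.
m = m₂ + h·q = 3 + 0·11 = 3.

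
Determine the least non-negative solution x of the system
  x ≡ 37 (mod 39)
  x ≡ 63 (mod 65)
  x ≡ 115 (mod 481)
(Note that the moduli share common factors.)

gcd(39, 65) = 13 and 13 | (63 − 37), so the pair is consistent; merging gives x ≡ 193 (mod 195), where 195 = lcm(39, 65).
gcd(195, 481) = 13 and 13 | (115 − 193), so the pair is consistent; merging gives x ≡ 1558 (mod 7215), where 7215 = lcm(195, 481).
The solution is unique modulo lcm(39, 65, 481) = 7215.

1558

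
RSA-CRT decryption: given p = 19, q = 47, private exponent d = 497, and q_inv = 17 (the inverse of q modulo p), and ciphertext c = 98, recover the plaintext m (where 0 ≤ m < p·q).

d_p = d mod (p−1) = 497 mod 18 = 11; d_q = d mod (q−1) = 37.
m₁ = c^(d_p) mod p: c ≡ 3 (mod 19), and 3^11 mod 19 = 10.
m₂ = c^(d_q) mod q: c ≡ 4 (mod 47), and 4^37 mod 47 = 32.
h = q_inv·(m₁ − m₂) mod p = 17·(10 − 32) mod 19 = 6.
m = m₂ + h·q = 32 + 6·47 = 314.

314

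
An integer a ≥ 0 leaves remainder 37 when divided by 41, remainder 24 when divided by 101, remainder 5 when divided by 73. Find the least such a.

290399

Combine the congruences pairwise.
From a ≡ 37 (mod 41) write a = 37 + 41t. Substituting into a ≡ 24 (mod 101) gives 41t ≡ 88 (mod 101), and since 41⁻¹ ≡ 69 (mod 101), t ≡ 12. Hence a ≡ 37 + 41·12 = 529 (mod 4141).
From a ≡ 529 (mod 4141) write a = 529 + 4141t. Substituting into a ≡ 5 (mod 73) gives 4141t ≡ 60 (mod 73), and since 53⁻¹ ≡ 62 (mod 73), t ≡ 70. Hence a ≡ 529 + 4141·70 = 290399 (mod 302293).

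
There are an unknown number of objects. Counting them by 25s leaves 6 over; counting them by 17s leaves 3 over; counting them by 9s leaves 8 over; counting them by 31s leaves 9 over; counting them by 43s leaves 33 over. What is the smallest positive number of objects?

From N ≡ 6 (mod 25) write N = 6 + 25t. Substituting into N ≡ 3 (mod 17) gives 25t ≡ 14 (mod 17), and since 8⁻¹ ≡ 15 (mod 17), t ≡ 6. Hence N ≡ 6 + 25·6 = 156 (mod 425).
From N ≡ 156 (mod 425) write N = 156 + 425t. Substituting into N ≡ 8 (mod 9) gives 425t ≡ 5 (mod 9), and since 2⁻¹ ≡ 5 (mod 9), t ≡ 7. Hence N ≡ 156 + 425·7 = 3131 (mod 3825).
From N ≡ 3131 (mod 3825) write N = 3131 + 3825t. Substituting into N ≡ 9 (mod 31) gives 3825t ≡ 9 (mod 31), and since 12⁻¹ ≡ 13 (mod 31), t ≡ 24. Hence N ≡ 3131 + 3825·24 = 94931 (mod 118575).
From N ≡ 94931 (mod 118575) write N = 94931 + 118575t. Substituting into N ≡ 33 (mod 43) gives 118575t ≡ 3 (mod 43), and since 24⁻¹ ≡ 9 (mod 43), t ≡ 27. Hence N ≡ 94931 + 118575·27 = 3296456 (mod 5098725).

3296456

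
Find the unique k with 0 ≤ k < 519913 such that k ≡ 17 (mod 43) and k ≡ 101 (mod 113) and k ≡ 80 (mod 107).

From k ≡ 17 (mod 43) write k = 17 + 43t. Substituting into k ≡ 101 (mod 113) gives 43t ≡ 84 (mod 113), and since 43⁻¹ ≡ 92 (mod 113), t ≡ 44. Hence k ≡ 17 + 43·44 = 1909 (mod 4859).
From k ≡ 1909 (mod 4859) write k = 1909 + 4859t. Substituting into k ≡ 80 (mod 107) gives 4859t ≡ 97 (mod 107), and since 44⁻¹ ≡ 90 (mod 107), t ≡ 63. Hence k ≡ 1909 + 4859·63 = 308026 (mod 519913).

308026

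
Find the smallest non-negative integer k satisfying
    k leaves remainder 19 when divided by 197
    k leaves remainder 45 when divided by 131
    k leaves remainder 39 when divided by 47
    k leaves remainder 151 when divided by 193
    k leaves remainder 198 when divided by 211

35753053870

The moduli are pairwise coprime; N = 197·131·47·193·211 = 49394107667.
N/197 = 250731511; 250731511 ≡ 155 (mod 197); 155·136 ≡ 1, so inverse 136.
N/131 = 377054257; 377054257 ≡ 101 (mod 131); 101·48 ≡ 1, so inverse 48.
N/47 = 1050938461; 1050938461 ≡ 37 (mod 47); 37·14 ≡ 1, so inverse 14.
N/193 = 255928019; 255928019 ≡ 176 (mod 193); 176·34 ≡ 1, so inverse 34.
N/211 = 234095297; 234095297 ≡ 81 (mod 211); 81·99 ≡ 1, so inverse 99.
k ≡ 19·250731511·136 + 45·377054257·48 + 39·1050938461·14 + 151·255928019·34 + 198·234095297·99 = 7938810280590.
7938810280590 mod 49394107667 = 35753053870.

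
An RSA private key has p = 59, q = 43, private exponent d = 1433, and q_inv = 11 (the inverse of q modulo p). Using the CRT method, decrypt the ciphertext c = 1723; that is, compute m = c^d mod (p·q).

d_p = d mod (p−1) = 1433 mod 58 = 41; d_q = d mod (q−1) = 5.
m₁ = c^(d_p) mod p: c ≡ 12 (mod 59), and 12^41 mod 59 = 36.
m₂ = c^(d_q) mod q: c ≡ 3 (mod 43), and 3^5 mod 43 = 28.
h = q_inv·(m₁ − m₂) mod p = 11·(36 − 28) mod 59 = 29.
m = m₂ + h·q = 28 + 29·43 = 1275.

1275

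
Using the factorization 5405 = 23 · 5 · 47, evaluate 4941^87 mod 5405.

1466

Mod 23: 4941 ≡ 19; by Fermat, exponent reduces to 87 mod 22 = 21; 19^21 ≡ 17 (mod 23).
Mod 5: 4941 ≡ 1; by Fermat, exponent reduces to 87 mod 4 = 3; 1^3 ≡ 1 (mod 5).
Mod 47: 4941 ≡ 6; by Fermat, exponent reduces to 87 mod 46 = 41; 6^41 ≡ 9 (mod 47).
Combine by CRT: x ≡ 17 (mod 23), x ≡ 1 (mod 5), x ≡ 9 (mod 47) ⇒ x ≡ 1466 (mod 5405).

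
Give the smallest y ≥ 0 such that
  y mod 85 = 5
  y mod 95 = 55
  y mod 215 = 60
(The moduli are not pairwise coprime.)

31880

gcd(85, 95) = 5 and 5 | (55 − 5), so the pair is consistent; merging gives y ≡ 1195 (mod 1615), where 1615 = lcm(85, 95).
gcd(1615, 215) = 5 and 5 | (60 − 1195), so the pair is consistent; merging gives y ≡ 31880 (mod 69445), where 69445 = lcm(1615, 215).
The solution is unique modulo lcm(85, 95, 215) = 69445.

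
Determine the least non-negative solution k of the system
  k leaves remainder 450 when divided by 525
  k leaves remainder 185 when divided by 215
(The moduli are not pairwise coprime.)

gcd(525, 215) = 5 and 5 | (185 − 450), so the pair is consistent; merging gives k ≡ 2550 (mod 22575), where 22575 = lcm(525, 215).
The solution is unique modulo lcm(525, 215) = 22575.

2550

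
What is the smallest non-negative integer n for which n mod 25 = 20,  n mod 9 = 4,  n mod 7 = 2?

1570

The moduli are pairwise coprime; M = 25·9·7 = 1575.
M/25 = 63; 63 ≡ 13 (mod 25); 13·2 ≡ 1, so inverse 2.
M/9 = 175; 175 ≡ 4 (mod 9); 4·7 ≡ 1, so inverse 7.
M/7 = 225; 225 ≡ 1 (mod 7), inverse 1.
n ≡ 20·63·2 + 4·175·7 + 2·225·1 = 7870.
7870 mod 1575 = 1570.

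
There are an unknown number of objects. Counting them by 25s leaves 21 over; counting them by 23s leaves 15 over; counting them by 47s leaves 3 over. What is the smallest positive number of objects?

The moduli are pairwise coprime; M = 25·23·47 = 27025.
M/25 = 1081; 1081 ≡ 6 (mod 25); 6·21 ≡ 1, so inverse 21.
M/23 = 1175; 1175 ≡ 2 (mod 23); 2·12 ≡ 1, so inverse 12.
M/47 = 575; 575 ≡ 11 (mod 47); 11·30 ≡ 1, so inverse 30.
N ≡ 21·1081·21 + 15·1175·12 + 3·575·30 = 739971.
739971 mod 27025 = 10296.

10296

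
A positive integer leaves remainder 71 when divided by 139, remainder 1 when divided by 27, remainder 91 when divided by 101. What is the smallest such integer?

The moduli are pairwise coprime; N = 139·27·101 = 379053.
N/139 = 2727; 2727 ≡ 86 (mod 139); 86·118 ≡ 1, so inverse 118.
N/27 = 14039; 14039 ≡ 26 (mod 27); 26·26 ≡ 1, so inverse 26.
N/101 = 3753; 3753 ≡ 16 (mod 101); 16·19 ≡ 1, so inverse 19.
x ≡ 71·2727·118 + 1·14039·26 + 91·3753·19 = 29700757.
29700757 mod 379053 = 134623.

134623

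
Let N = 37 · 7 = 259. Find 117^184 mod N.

Mod 37: 117 ≡ 6; by Fermat, exponent reduces to 184 mod 36 = 4; 6^4 ≡ 1 (mod 37).
Mod 7: 117 ≡ 5; by Fermat, exponent reduces to 184 mod 6 = 4; 5^4 ≡ 2 (mod 7).
Combine by CRT: x ≡ 1 (mod 37), x ≡ 2 (mod 7) ⇒ x ≡ 149 (mod 259).

149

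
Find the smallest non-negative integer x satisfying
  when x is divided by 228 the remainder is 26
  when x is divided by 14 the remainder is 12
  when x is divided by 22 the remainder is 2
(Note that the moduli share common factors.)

14390

Combine the congruences pairwise.
gcd(228, 14) = 2 and 2 | (12 − 26), so the pair is consistent; merging gives x ≡ 26 (mod 1596), where 1596 = lcm(228, 14).
gcd(1596, 22) = 2 and 2 | (2 − 26), so the pair is consistent; merging gives x ≡ 14390 (mod 17556), where 17556 = lcm(1596, 22).
The solution is unique modulo lcm(228, 14, 22) = 17556.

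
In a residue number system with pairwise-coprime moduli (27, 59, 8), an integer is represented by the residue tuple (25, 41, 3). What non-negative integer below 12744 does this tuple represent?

The moduli are pairwise coprime; N = 27·59·8 = 12744.
N/27 = 472; 472 ≡ 13 (mod 27); 13·25 ≡ 1, so inverse 25.
N/59 = 216; 216 ≡ 39 (mod 59); 39·56 ≡ 1, so inverse 56.
N/8 = 1593; 1593 ≡ 1 (mod 8), inverse 1.
x ≡ 25·472·25 + 41·216·56 + 3·1593·1 = 795715.
795715 mod 12744 = 5587.

5587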